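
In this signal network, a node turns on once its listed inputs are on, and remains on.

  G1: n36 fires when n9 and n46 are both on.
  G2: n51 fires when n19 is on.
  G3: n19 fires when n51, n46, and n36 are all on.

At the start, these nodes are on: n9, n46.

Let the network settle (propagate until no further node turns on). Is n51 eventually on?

No

n51 would need n19 (G2), but n19 never turns on.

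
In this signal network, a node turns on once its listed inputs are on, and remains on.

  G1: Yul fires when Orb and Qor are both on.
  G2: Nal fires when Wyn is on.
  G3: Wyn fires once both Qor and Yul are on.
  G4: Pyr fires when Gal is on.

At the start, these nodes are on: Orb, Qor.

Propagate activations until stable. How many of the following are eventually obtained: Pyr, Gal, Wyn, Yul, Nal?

3

G1: Orb and Qor on → Yul on.
G3: Qor and Yul on → Wyn on.
Wyn is on, so Nal fires (G2).
Pyr would need Gal (G4), but Gal never turns on.
No rule produces Gal, and it is not given.
Wyn: reached.
Yul: reached.
Nal: reached.
Reached: Wyn, Yul, and Nal — 3 of the 5.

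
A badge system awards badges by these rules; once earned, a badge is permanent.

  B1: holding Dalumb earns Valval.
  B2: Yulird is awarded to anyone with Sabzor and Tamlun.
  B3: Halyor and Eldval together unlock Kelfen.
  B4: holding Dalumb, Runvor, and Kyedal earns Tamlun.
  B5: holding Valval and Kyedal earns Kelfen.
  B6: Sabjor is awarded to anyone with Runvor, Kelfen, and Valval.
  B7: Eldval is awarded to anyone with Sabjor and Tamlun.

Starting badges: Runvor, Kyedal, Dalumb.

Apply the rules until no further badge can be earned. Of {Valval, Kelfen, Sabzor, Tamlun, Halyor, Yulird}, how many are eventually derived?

3

With Dalumb, Valval is earned (B1).
With Dalumb, Runvor, and Kyedal, Tamlun is earned (B4).
With Valval and Kyedal, Kelfen is earned (B5).
Valval: reached.
Kelfen: reached.
No rule produces Sabzor, and it is not given.
Tamlun: reached.
No rule produces Halyor, and it is not given.
Yulird would need Sabzor and Tamlun (B2), but Sabzor is never earned.
Reached: Valval, Kelfen, and Tamlun — 3 of the 6.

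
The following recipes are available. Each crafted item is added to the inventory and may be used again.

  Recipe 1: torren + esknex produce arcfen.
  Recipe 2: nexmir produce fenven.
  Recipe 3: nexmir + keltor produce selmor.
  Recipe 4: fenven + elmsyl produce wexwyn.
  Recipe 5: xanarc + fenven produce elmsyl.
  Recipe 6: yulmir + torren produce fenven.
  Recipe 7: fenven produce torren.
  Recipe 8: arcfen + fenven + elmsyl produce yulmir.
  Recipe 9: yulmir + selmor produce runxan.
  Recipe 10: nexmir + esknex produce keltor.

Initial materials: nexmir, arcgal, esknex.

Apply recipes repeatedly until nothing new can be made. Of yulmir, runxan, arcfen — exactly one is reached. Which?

nexmir → fenven (Recipe 2).
Using Recipe 7, fenven makes torren.
Using Recipe 1, torren and esknex make arcfen.
runxan would need yulmir and selmor (Recipe 9), but yulmir is never obtained. yulmir would need arcfen, fenven, and elmsyl (Recipe 8), but elmsyl is never obtained.

arcfen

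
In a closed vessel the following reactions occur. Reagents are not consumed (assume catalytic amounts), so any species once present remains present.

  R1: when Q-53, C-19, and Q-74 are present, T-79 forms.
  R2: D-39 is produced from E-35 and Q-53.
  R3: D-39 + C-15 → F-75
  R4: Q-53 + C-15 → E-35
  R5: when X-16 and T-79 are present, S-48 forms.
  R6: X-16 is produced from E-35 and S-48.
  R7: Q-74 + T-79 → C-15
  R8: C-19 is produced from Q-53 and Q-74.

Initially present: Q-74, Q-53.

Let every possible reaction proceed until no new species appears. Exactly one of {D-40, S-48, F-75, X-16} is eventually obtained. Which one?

F-75

Q-53 and Q-74 present → C-19 forms (R8).
Q-53, C-19, and Q-74 present → T-79 forms (R1).
Q-74 and T-79 present → C-15 forms (R7).
Q-53 and C-15 present → E-35 forms (R4).
E-35 and Q-53 present → D-39 forms (R2).
D-39 and C-15 present → F-75 forms (R3).
X-16 would need E-35 and S-48 (R6), but S-48 never forms. S-48 would need X-16 and T-79 (R5), but X-16 never forms. No rule produces D-40, and it is not given.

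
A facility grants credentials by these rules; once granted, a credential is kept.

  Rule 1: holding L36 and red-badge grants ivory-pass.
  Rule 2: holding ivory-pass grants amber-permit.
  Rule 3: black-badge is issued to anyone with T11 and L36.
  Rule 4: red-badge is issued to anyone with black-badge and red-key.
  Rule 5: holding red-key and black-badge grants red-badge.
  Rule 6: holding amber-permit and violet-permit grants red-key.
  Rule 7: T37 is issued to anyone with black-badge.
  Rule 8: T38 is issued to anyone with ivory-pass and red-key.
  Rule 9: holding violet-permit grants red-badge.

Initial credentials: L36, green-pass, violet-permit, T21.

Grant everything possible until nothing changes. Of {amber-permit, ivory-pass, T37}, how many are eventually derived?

2

Holding violet-permit grants red-badge (Rule 9).
Holding L36 and red-badge grants ivory-pass (Rule 1).
Holding ivory-pass grants amber-permit (Rule 2).
amber-permit: reached.
ivory-pass: reached.
T37 would need black-badge (Rule 7), but black-badge is never granted.
Reached: amber-permit and ivory-pass — 2 of the 3.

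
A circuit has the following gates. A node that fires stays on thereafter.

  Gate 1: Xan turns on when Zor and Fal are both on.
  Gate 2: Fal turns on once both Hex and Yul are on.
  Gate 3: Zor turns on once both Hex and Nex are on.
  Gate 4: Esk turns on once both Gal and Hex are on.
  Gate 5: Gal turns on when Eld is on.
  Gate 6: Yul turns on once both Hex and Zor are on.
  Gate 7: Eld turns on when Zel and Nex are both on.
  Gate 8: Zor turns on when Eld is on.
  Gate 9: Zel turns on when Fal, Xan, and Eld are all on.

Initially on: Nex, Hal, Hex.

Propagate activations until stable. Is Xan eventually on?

Hex and Nex are on, so Zor turns on (Gate 3).
Gate 6: Hex and Zor on → Yul on.
Hex and Yul are on, so Fal turns on (Gate 2).
Gate 1: Zor and Fal on → Xan on.

Yes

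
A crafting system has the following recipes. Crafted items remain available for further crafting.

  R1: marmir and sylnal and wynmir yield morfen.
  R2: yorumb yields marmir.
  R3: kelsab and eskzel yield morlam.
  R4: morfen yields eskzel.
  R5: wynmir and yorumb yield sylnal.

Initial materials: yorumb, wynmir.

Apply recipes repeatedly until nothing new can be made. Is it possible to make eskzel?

Yes

Using R5, wynmir and yorumb make sylnal.
yorumb → marmir (R2).
Using R1, marmir, sylnal, and wynmir make morfen.
Using R4, morfen makes eskzel.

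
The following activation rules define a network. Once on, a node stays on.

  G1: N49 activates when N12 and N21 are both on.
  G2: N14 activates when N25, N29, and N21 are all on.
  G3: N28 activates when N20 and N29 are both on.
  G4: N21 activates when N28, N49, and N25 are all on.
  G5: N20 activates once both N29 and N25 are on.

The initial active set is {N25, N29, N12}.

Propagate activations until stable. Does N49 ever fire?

N49 would need N12 and N21 (G1), but N21 never turns on.

No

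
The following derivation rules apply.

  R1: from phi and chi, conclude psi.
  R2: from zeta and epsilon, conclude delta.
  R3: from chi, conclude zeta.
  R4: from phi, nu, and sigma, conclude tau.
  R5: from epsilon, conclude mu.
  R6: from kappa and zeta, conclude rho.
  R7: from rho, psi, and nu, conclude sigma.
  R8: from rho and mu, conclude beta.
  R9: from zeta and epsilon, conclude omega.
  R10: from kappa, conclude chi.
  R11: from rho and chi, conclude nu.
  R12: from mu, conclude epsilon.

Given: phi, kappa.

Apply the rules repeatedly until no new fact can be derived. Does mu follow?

No

mu would need epsilon (R5), but epsilon is never established.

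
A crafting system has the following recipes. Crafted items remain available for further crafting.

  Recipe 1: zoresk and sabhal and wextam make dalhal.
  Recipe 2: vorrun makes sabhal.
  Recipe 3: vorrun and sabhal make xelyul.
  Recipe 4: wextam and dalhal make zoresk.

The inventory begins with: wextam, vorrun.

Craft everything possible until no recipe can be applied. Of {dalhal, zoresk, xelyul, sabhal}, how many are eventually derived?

2

Using Recipe 2, vorrun makes sabhal.
Using Recipe 3, vorrun and sabhal make xelyul.
dalhal would need zoresk, sabhal, and wextam (Recipe 1), but zoresk is never obtained.
zoresk would need wextam and dalhal (Recipe 4), but dalhal is never obtained.
xelyul: reached.
sabhal: reached.
Reached: xelyul and sabhal — 2 of the 4.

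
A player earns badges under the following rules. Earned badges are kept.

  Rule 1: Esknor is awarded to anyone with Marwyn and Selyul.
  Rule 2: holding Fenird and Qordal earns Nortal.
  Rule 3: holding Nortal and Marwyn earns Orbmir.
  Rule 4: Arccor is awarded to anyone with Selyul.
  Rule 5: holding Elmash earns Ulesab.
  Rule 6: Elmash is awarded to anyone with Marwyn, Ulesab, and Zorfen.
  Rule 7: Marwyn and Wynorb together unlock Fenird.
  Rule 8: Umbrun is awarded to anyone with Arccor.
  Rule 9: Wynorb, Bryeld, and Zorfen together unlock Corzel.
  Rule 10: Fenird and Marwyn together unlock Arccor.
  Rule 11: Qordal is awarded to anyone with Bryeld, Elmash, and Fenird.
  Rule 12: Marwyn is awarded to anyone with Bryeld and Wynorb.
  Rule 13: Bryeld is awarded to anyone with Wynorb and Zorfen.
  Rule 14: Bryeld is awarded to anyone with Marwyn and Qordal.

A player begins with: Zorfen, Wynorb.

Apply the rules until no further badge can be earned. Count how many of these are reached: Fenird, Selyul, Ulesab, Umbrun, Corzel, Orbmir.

With Wynorb and Zorfen, Bryeld is earned (Rule 13).
With Bryeld and Wynorb, Marwyn is earned (Rule 12).
With Wynorb, Bryeld, and Zorfen, Corzel is earned (Rule 9).
With Marwyn and Wynorb, Fenird is earned (Rule 7).
With Fenird and Marwyn, Arccor is earned (Rule 10).
With Arccor, Umbrun is earned (Rule 8).
Fenird: reached.
No rule produces Selyul, and it is not given.
Ulesab would need Elmash (Rule 5), but Elmash is never earned.
Umbrun: reached.
Corzel: reached.
Orbmir would need Nortal and Marwyn (Rule 3), but Nortal is never earned.
Reached: Fenird, Umbrun, and Corzel — 3 of the 6.

3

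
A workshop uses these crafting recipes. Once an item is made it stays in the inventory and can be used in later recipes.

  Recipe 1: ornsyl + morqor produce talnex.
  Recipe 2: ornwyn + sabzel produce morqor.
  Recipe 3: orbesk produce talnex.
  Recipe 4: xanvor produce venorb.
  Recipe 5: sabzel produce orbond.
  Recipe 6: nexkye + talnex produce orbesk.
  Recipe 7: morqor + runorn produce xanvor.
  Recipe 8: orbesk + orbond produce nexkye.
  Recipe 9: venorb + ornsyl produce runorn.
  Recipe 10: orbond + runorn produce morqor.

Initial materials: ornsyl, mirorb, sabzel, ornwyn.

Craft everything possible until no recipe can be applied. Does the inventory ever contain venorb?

venorb would need xanvor (Recipe 4), but xanvor is never obtained.

No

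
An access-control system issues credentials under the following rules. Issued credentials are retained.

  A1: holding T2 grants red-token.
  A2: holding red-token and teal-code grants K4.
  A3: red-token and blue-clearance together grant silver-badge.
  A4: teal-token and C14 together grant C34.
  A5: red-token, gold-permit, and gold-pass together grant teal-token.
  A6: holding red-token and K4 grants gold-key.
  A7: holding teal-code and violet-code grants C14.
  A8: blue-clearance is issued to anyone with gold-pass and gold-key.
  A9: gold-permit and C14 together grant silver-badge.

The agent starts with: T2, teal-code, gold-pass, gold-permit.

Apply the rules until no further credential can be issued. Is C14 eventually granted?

C14 would need teal-code and violet-code (A7), but violet-code is never granted.

No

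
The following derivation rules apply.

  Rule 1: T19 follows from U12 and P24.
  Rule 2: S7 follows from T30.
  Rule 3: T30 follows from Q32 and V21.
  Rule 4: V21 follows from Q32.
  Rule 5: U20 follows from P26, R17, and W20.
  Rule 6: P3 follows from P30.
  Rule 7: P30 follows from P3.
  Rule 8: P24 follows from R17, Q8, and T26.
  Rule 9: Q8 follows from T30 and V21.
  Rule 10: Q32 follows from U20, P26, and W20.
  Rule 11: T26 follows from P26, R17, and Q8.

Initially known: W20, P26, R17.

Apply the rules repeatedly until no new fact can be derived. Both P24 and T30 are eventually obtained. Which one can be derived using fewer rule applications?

T30

T30: P26, R17, and W20 hold, so U20 follows (Rule 5). U20, P26, and W20 hold, so Q32 follows (Rule 10). From Q32, Rule 4 gives V21. Q32 and V21 hold, so T30 follows (Rule 3). [4 rule applications]
P24: P26, R17, and W20 hold, so U20 follows (Rule 5). U20, P26, and W20 hold, so Q32 follows (Rule 10). From Q32, Rule 4 gives V21. Q32 and V21 hold, so T30 follows (Rule 3). From T30 and V21, Rule 9 gives Q8. From P26, R17, and Q8, Rule 11 gives T26. From R17, Q8, and T26, Rule 8 gives P24. [7 rule applications]
T30 needs fewer.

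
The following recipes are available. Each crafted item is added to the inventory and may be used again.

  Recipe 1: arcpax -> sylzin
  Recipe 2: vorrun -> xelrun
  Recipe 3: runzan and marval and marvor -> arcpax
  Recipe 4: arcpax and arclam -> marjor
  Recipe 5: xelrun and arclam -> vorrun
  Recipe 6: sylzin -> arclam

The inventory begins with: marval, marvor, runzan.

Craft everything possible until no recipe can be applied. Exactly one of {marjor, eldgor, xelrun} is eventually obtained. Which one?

marjor

Using Recipe 3, runzan, marval, and marvor make arcpax.
arcpax -> sylzin (Recipe 1).
sylzin -> arclam (Recipe 6).
Using Recipe 4, arcpax and arclam make marjor.
No rule produces eldgor, and it is not given. xelrun would need vorrun (Recipe 2), but vorrun is never obtained.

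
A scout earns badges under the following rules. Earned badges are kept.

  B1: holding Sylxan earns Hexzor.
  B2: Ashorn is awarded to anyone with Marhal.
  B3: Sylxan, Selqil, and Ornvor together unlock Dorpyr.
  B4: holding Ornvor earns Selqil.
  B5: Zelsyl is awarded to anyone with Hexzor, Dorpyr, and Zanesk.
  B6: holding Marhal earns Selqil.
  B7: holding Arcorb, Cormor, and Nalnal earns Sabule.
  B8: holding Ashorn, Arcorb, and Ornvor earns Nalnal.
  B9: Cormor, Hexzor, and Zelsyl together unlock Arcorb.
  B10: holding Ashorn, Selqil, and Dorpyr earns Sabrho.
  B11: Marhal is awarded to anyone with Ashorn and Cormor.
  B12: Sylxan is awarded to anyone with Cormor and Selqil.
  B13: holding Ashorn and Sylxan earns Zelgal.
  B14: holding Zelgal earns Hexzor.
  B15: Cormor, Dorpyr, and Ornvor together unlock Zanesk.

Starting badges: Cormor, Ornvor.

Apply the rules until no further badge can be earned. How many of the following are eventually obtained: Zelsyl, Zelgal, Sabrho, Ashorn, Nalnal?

1

With Ornvor, Selqil is earned (B4).
With Cormor and Selqil, Sylxan is earned (B12).
With Sylxan, Selqil, and Ornvor, Dorpyr is earned (B3).
With Sylxan, Hexzor is earned (B1).
With Cormor, Dorpyr, and Ornvor, Zanesk is earned (B15).
With Hexzor, Dorpyr, and Zanesk, Zelsyl is earned (B5).
Zelsyl: reached.
Zelgal would need Ashorn and Sylxan (B13), but Ashorn is never earned.
Sabrho would need Ashorn, Selqil, and Dorpyr (B10), but Ashorn is never earned.
Ashorn would need Marhal (B2), but Marhal is never earned.
Nalnal would need Ashorn, Arcorb, and Ornvor (B8), but Ashorn is never earned.
Reached: Zelsyl — 1 of the 5.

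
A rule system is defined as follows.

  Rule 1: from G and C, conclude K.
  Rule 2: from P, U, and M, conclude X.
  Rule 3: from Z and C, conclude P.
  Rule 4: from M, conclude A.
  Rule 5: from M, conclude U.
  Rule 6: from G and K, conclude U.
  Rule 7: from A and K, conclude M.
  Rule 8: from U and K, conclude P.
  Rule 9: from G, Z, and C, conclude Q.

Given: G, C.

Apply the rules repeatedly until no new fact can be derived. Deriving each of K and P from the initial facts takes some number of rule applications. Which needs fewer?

K

K: G and C hold, so K follows (Rule 1). [1 rule application]
P: From G and C, Rule 1 gives K. G and K hold, so U follows (Rule 6). From U and K, Rule 8 gives P. [3 rule applications]
K needs fewer.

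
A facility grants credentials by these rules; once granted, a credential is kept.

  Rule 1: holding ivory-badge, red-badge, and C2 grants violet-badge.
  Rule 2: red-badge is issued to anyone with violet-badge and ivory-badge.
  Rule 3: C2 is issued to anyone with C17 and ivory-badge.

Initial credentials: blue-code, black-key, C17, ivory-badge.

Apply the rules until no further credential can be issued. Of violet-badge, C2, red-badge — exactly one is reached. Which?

Holding C17 and ivory-badge grants C2 (Rule 3).
violet-badge would need ivory-badge, red-badge, and C2 (Rule 1), but red-badge is never granted. red-badge would need violet-badge and ivory-badge (Rule 2), but violet-badge is never granted.

C2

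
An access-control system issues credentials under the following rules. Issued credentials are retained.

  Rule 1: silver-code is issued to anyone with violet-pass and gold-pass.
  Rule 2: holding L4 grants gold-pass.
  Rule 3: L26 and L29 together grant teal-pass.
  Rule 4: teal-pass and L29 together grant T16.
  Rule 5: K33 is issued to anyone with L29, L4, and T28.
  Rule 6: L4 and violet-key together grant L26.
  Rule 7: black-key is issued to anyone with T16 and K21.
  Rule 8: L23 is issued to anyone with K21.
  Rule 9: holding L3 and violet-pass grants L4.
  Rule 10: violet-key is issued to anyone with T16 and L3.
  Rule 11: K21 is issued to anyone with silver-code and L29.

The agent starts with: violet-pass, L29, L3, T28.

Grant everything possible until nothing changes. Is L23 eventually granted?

Yes

Holding L3 and violet-pass grants L4 (Rule 9).
Holding L4 grants gold-pass (Rule 2).
Holding violet-pass and gold-pass grants silver-code (Rule 1).
Holding silver-code and L29 grants K21 (Rule 11).
Holding K21 grants L23 (Rule 8).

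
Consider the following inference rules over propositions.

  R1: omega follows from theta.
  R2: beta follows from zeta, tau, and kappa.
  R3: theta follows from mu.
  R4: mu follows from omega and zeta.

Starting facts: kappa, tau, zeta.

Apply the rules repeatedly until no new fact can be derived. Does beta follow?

Yes

zeta, tau, and kappa hold, so beta follows (R2).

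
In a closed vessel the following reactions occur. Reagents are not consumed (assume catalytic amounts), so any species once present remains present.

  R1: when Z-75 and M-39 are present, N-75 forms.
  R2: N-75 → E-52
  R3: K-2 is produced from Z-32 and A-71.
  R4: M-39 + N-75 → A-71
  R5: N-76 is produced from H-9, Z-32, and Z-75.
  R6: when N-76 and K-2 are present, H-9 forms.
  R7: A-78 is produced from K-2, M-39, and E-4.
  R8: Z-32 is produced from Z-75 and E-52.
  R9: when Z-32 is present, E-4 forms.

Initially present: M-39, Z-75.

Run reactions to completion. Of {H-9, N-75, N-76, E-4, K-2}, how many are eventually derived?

3

Z-75 and M-39 present → N-75 forms (R1).
M-39 and N-75 present → A-71 forms (R4).
N-75 present → E-52 forms (R2).
Z-75 and E-52 present → Z-32 forms (R8).
Z-32 and A-71 present → K-2 forms (R3).
Z-32 present → E-4 forms (R9).
H-9 would need N-76 and K-2 (R6), but N-76 never forms.
N-75: reached.
N-76 would need H-9, Z-32, and Z-75 (R5), but H-9 never forms.
E-4: reached.
K-2: reached.
Reached: N-75, E-4, and K-2 — 3 of the 5.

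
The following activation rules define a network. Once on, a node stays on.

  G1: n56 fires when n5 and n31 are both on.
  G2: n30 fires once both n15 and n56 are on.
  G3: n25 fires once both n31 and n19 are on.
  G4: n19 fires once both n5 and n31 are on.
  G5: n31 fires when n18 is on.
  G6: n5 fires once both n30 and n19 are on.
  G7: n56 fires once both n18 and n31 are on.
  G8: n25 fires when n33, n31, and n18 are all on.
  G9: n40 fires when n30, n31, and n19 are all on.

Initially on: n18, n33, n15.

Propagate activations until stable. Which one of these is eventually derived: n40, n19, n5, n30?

n18 is on, so n31 fires (G5).
n18 and n31 are on, so n56 fires (G7).
G2: n15 and n56 on → n30 on.
n5 would need n30 and n19 (G6), but n19 never turns on. n40 would need n30, n31, and n19 (G9), but n19 never turns on. n19 would need n5 and n31 (G4), but n5 never turns on.

n30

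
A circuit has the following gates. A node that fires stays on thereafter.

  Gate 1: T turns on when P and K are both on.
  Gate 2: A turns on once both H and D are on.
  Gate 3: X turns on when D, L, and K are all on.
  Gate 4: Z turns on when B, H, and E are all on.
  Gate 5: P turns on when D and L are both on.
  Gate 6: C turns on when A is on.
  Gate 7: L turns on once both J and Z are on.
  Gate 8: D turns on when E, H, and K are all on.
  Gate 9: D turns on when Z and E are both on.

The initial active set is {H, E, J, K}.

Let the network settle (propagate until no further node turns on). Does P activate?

No

P would need D and L (Gate 5), but L never turns on.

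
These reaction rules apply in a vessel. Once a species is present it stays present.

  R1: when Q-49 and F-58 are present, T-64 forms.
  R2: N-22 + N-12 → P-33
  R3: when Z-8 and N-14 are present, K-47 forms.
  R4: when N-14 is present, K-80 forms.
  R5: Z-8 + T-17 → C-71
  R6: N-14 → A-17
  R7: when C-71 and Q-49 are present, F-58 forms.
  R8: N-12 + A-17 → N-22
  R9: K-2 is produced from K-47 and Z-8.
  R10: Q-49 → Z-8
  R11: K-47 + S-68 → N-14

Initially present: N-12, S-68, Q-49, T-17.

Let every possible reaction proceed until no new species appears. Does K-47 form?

K-47 would need Z-8 and N-14 (R3), but N-14 never forms.

No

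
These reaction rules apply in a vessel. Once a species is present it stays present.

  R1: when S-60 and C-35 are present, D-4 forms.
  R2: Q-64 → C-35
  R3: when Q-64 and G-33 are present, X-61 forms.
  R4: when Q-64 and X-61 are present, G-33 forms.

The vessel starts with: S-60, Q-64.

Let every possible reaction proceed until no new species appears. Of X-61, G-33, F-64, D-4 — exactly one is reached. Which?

Q-64 present → C-35 forms (R2).
S-60 and C-35 present → D-4 forms (R1).
No rule produces F-64, and it is not given. X-61 would need Q-64 and G-33 (R3), but G-33 never forms. G-33 would need Q-64 and X-61 (R4), but X-61 never forms.

D-4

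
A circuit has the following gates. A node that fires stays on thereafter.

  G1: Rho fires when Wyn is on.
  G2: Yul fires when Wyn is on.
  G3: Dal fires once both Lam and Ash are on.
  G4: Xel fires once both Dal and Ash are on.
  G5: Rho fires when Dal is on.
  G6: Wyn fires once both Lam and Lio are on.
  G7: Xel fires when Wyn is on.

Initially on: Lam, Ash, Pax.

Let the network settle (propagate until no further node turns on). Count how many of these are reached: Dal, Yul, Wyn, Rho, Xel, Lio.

3

Lam and Ash are on, so Dal fires (G3).
Dal and Ash are on, so Xel fires (G4).
G5: Dal on → Rho on.
Dal: reached.
Yul would need Wyn (G2), but Wyn never turns on.
Wyn would need Lam and Lio (G6), but Lio never turns on.
Rho: reached.
Xel: reached.
No rule produces Lio, and it is not given.
Reached: Dal, Rho, and Xel — 3 of the 6.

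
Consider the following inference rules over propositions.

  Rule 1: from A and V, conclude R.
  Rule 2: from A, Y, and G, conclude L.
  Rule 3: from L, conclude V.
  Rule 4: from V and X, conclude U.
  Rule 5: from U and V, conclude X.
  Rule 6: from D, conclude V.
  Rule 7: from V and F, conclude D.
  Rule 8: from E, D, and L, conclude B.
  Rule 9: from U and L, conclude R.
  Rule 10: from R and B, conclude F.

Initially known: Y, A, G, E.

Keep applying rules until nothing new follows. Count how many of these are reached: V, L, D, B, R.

3

From A, Y, and G, Rule 2 gives L.
L holds, so V follows (Rule 3).
A and V hold, so R follows (Rule 1).
V: reached.
L: reached.
D would need V and F (Rule 7), but F is never established.
B would need E, D, and L (Rule 8), but D is never established.
R: reached.
Reached: V, L, and R — 3 of the 5.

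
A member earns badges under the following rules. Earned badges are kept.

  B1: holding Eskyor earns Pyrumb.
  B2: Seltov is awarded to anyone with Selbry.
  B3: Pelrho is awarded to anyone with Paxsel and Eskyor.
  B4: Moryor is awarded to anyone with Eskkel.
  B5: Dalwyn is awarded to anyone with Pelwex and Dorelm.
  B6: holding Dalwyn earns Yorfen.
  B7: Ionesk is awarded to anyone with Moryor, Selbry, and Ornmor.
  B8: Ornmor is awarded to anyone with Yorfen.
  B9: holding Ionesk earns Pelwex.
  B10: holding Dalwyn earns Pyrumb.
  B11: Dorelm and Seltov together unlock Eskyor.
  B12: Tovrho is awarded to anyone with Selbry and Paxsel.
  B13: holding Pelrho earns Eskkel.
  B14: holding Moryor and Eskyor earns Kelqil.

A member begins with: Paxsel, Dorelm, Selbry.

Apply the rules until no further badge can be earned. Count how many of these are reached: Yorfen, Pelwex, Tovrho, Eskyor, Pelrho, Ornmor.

With Selbry and Paxsel, Tovrho is earned (B12).
With Selbry, Seltov is earned (B2).
With Dorelm and Seltov, Eskyor is earned (B11).
With Paxsel and Eskyor, Pelrho is earned (B3).
Yorfen would need Dalwyn (B6), but Dalwyn is never earned.
Pelwex would need Ionesk (B9), but Ionesk is never earned.
Tovrho: reached.
Eskyor: reached.
Pelrho: reached.
Ornmor would need Yorfen (B8), but Yorfen is never earned.
Reached: Tovrho, Eskyor, and Pelrho — 3 of the 6.

3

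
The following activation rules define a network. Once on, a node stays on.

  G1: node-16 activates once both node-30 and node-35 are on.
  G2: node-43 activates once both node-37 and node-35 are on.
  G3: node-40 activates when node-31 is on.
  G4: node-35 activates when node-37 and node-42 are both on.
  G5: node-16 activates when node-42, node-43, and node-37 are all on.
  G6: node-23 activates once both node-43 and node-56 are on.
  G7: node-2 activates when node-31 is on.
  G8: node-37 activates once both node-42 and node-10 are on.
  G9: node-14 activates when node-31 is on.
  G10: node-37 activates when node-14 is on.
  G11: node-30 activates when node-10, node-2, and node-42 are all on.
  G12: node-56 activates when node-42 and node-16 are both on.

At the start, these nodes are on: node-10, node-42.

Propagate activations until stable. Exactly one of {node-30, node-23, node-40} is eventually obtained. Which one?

node-23

G8: node-42 and node-10 on → node-37 on.
G4: node-37 and node-42 on → node-35 on.
node-37 and node-35 are on, so node-43 activates (G2).
node-42, node-43, and node-37 are on, so node-16 activates (G5).
node-42 and node-16 are on, so node-56 activates (G12).
G6: node-43 and node-56 on → node-23 on.
node-30 would need node-10, node-2, and node-42 (G11), but node-2 never turns on. node-40 would need node-31 (G3), but node-31 never turns on.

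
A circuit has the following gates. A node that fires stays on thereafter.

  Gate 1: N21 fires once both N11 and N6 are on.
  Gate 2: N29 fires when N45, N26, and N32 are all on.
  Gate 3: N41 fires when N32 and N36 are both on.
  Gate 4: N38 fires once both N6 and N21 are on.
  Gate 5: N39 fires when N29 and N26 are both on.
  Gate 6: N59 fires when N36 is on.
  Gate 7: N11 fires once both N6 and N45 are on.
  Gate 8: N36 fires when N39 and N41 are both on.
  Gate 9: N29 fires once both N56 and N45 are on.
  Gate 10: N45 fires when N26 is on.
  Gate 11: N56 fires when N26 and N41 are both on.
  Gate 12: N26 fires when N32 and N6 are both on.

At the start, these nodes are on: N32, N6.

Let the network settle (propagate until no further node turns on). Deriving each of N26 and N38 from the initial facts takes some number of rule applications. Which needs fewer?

N26: N32 and N6 are on, so N26 fires (Gate 12). [1 rule application]
N38: Gate 12: N32 and N6 on → N26 on. Gate 10: N26 on → N45 on. N6 and N45 are on, so N11 fires (Gate 7). Gate 1: N11 and N6 on → N21 on. Gate 4: N6 and N21 on → N38 on. [5 rule applications]
N26 needs fewer.

N26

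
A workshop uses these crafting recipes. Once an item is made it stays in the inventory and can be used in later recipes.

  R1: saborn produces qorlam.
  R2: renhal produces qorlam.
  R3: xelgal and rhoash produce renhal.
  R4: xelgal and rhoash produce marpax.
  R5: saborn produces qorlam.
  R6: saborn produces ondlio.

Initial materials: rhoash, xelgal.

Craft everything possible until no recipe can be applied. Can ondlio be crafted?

ondlio would need saborn (R6), but saborn is never obtained.

No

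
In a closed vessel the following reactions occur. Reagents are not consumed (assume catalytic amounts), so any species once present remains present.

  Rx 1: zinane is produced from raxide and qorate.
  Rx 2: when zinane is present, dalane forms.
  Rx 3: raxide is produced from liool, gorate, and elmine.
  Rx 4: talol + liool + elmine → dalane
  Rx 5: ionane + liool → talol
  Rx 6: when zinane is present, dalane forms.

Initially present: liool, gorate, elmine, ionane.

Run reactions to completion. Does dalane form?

ionane and liool present → talol forms (Rx 5).
talol, liool, and elmine present → dalane forms (Rx 4).

Yes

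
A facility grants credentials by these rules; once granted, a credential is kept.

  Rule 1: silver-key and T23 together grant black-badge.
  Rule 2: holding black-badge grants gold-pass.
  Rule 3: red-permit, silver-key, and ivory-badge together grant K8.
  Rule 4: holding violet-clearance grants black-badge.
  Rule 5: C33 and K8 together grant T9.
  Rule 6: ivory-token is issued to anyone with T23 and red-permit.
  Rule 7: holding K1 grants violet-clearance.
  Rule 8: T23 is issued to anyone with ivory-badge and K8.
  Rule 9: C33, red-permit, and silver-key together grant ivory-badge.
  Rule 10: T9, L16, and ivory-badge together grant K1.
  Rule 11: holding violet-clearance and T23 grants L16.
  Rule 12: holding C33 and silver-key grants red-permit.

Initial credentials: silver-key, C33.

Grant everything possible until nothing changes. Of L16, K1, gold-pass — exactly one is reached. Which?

Holding C33 and silver-key grants red-permit (Rule 12).
Holding C33, red-permit, and silver-key grants ivory-badge (Rule 9).
Holding red-permit, silver-key, and ivory-badge grants K8 (Rule 3).
Holding ivory-badge and K8 grants T23 (Rule 8).
Holding silver-key and T23 grants black-badge (Rule 1).
Holding black-badge grants gold-pass (Rule 2).
K1 would need T9, L16, and ivory-badge (Rule 10), but L16 is never granted. L16 would need violet-clearance and T23 (Rule 11), but violet-clearance is never granted.

gold-pass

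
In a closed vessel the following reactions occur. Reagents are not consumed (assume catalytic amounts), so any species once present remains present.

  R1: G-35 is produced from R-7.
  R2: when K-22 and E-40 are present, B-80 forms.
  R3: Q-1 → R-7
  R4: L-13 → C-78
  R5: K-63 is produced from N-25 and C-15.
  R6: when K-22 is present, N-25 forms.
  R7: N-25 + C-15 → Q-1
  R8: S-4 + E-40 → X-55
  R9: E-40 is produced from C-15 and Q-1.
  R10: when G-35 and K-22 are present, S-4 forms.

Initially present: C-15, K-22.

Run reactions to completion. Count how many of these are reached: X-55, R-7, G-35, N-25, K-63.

K-22 present → N-25 forms (R6).
N-25 and C-15 present → K-63 forms (R5).
N-25 and C-15 present → Q-1 forms (R7).
Q-1 present → R-7 forms (R3).
C-15 and Q-1 present → E-40 forms (R9).
R-7 present → G-35 forms (R1).
G-35 and K-22 present → S-4 forms (R10).
S-4 and E-40 present → X-55 forms (R8).
X-55: reached.
R-7: reached.
G-35: reached.
N-25: reached.
K-63: reached.
All 5 are reached.

5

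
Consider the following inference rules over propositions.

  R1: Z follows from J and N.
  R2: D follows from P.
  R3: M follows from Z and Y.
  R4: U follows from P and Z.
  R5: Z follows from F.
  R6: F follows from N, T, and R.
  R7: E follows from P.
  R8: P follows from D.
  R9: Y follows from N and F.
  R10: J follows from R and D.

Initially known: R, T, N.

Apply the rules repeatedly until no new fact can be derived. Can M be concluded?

Yes

N, T, and R hold, so F follows (R6).
From N and F, R9 gives Y.
From F, R5 gives Z.
Z and Y hold, so M follows (R3).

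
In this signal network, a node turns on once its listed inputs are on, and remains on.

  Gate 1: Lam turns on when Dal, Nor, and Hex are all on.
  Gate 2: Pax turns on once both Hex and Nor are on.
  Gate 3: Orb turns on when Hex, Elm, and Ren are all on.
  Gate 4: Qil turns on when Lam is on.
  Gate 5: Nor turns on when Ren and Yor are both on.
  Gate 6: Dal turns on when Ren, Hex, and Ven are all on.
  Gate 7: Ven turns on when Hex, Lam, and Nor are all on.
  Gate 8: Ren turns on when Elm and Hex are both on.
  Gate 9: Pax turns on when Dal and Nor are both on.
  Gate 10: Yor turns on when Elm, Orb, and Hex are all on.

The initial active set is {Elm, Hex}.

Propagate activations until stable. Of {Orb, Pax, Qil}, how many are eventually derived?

Gate 8: Elm and Hex on → Ren on.
Hex, Elm, and Ren are on, so Orb turns on (Gate 3).
Elm, Orb, and Hex are on, so Yor turns on (Gate 10).
Ren and Yor are on, so Nor turns on (Gate 5).
Hex and Nor are on, so Pax turns on (Gate 2).
Orb: reached.
Pax: reached.
Qil would need Lam (Gate 4), but Lam never turns on.
Reached: Orb and Pax — 2 of the 3.

2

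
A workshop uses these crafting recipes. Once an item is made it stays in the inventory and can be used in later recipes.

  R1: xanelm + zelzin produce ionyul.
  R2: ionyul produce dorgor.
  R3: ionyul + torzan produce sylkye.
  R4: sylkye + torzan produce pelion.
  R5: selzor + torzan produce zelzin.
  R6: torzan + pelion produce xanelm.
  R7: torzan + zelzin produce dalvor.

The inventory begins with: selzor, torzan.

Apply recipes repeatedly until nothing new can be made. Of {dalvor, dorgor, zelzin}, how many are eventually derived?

2

Using R5, selzor and torzan make zelzin.
Using R7, torzan and zelzin make dalvor.
dalvor: reached.
dorgor would need ionyul (R2), but ionyul is never obtained.
zelzin: reached.
Reached: dalvor and zelzin — 2 of the 3.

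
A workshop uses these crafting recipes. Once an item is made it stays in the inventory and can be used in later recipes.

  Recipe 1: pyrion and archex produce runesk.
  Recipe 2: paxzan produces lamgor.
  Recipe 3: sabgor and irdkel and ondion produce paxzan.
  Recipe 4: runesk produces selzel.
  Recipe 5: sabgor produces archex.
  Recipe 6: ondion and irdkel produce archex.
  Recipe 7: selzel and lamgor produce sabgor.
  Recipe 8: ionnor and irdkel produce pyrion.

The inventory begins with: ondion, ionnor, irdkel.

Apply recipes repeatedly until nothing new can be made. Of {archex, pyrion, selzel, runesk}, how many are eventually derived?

Using Recipe 6, ondion and irdkel make archex.
Using Recipe 8, ionnor and irdkel make pyrion.
pyrion and archex → runesk (Recipe 1).
Using Recipe 4, runesk makes selzel.
archex: reached.
pyrion: reached.
selzel: reached.
runesk: reached.
All 4 are reached.

4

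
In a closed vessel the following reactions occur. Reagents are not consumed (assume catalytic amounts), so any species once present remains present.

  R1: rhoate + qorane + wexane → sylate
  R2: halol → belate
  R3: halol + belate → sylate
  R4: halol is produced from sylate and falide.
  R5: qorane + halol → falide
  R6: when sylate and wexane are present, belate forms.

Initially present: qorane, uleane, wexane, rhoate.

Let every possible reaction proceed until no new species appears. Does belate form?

Yes

rhoate, qorane, and wexane present → sylate forms (R1).
sylate and wexane present → belate forms (R6).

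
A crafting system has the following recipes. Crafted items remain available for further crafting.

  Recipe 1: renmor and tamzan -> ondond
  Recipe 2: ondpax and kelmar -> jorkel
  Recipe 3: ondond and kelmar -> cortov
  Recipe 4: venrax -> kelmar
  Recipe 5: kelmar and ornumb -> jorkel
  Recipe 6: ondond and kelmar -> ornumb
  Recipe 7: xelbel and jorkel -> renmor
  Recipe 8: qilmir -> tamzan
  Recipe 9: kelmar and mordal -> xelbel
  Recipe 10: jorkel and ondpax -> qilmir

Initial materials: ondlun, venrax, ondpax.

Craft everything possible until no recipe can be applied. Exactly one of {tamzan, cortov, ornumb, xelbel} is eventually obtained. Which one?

Using Recipe 4, venrax makes kelmar.
ondpax and kelmar -> jorkel (Recipe 2).
Using Recipe 10, jorkel and ondpax make qilmir.
qilmir -> tamzan (Recipe 8).
cortov would need ondond and kelmar (Recipe 3), but ondond is never obtained. ornumb would need ondond and kelmar (Recipe 6), but ondond is never obtained. xelbel would need kelmar and mordal (Recipe 9), but mordal is never obtained.

tamzan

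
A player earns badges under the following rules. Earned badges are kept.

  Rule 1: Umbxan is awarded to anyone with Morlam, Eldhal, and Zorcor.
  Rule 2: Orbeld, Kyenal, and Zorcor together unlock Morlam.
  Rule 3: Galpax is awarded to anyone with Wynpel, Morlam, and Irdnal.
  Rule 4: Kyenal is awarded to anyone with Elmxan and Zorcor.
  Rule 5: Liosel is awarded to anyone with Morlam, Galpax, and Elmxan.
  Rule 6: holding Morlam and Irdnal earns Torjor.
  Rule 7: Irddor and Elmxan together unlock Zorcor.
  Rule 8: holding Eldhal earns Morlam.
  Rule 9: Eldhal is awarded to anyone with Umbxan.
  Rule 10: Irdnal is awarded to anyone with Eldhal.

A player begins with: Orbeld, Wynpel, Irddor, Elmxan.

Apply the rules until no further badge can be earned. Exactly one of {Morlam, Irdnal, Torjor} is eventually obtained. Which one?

Morlam

With Irddor and Elmxan, Zorcor is earned (Rule 7).
With Elmxan and Zorcor, Kyenal is earned (Rule 4).
With Orbeld, Kyenal, and Zorcor, Morlam is earned (Rule 2).
Irdnal would need Eldhal (Rule 10), but Eldhal is never earned. Torjor would need Morlam and Irdnal (Rule 6), but Irdnal is never earned.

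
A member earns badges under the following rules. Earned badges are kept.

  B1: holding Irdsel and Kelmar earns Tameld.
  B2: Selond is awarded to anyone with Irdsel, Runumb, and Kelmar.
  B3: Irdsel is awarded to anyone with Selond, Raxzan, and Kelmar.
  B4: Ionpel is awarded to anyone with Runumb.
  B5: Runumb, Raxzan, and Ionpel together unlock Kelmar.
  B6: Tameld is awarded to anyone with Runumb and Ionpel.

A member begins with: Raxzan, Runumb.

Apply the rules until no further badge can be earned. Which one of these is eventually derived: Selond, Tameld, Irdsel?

With Runumb, Ionpel is earned (B4).
With Runumb and Ionpel, Tameld is earned (B6).
Irdsel would need Selond, Raxzan, and Kelmar (B3), but Selond is never earned. Selond would need Irdsel, Runumb, and Kelmar (B2), but Irdsel is never earned.

Tameld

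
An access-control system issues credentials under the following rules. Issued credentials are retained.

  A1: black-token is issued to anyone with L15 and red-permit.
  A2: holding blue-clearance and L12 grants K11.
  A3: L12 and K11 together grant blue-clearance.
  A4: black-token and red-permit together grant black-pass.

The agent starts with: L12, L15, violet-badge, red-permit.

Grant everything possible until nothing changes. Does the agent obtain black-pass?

Holding L15 and red-permit grants black-token (A1).
Holding black-token and red-permit grants black-pass (A4).

Yes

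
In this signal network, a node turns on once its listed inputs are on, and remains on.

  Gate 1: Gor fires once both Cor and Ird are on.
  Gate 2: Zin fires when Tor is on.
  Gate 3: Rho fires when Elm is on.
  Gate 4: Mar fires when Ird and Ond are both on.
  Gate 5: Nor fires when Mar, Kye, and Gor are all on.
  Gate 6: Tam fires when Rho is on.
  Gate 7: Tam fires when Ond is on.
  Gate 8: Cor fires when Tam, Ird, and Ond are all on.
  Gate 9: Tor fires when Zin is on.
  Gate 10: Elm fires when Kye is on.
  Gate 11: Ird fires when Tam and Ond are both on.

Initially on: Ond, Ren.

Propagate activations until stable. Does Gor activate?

Ond is on, so Tam fires (Gate 7).
Gate 11: Tam and Ond on → Ird on.
Gate 8: Tam, Ird, and Ond on → Cor on.
Gate 1: Cor and Ird on → Gor on.

Yes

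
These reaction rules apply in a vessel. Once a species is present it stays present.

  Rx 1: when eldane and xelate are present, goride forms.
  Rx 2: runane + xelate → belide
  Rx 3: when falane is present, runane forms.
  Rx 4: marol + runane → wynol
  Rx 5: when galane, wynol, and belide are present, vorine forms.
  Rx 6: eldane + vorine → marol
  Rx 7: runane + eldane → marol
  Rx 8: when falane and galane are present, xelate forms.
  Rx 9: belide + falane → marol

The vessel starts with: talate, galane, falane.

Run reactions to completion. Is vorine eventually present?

Yes

falane present → runane forms (Rx 3).
falane and galane present → xelate forms (Rx 8).
runane and xelate present → belide forms (Rx 2).
belide and falane present → marol forms (Rx 9).
marol and runane present → wynol forms (Rx 4).
galane, wynol, and belide present → vorine forms (Rx 5).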